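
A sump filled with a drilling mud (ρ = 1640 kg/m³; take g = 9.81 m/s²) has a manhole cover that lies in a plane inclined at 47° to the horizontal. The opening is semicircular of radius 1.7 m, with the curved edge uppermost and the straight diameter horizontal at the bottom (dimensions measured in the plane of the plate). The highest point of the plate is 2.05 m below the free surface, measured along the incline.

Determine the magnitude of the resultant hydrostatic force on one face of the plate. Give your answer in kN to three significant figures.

F ≈ 162 kN

γ = ρg = 1640 × 9.81 / 1000 = 16.0884 kN/m³.
Let θ = 47° be the plate's angle to the horizontal; measure y along the incline from where the plane meets the free surface. Vertical depth h = y·sinθ with sinθ = 0.731354.
The centroid lies 4r/(3π) = 0.721502 m above the diameter, so r − 4r/(3π) = 1.7 − 0.721502 = 0.978498 m below the topmost point, so y_c = 2.05 + 0.978498 = 3.0285 m and h_c = 3.0285 × 0.731354 = 2.21491 m.
A = πr²/2 = π × 1.7²/2 = 4.5396 m².
Resultant F = γ·h_c·A = 16.0884 × 2.21491 × 4.5396 = 161.766 kN.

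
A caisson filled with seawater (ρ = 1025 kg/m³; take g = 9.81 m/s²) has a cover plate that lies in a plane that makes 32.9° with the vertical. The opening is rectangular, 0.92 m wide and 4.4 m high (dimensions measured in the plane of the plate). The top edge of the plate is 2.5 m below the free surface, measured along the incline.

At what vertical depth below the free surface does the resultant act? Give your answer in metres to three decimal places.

h_p = 4.234 m

γ = ρg = 1025 × 9.81 / 1000 = 10.05525 kN/m³.
The plate makes 32.9° with the vertical, i.e. θ = 90° − 32.9° = 57.1° to the horizontal. Measuring y along the incline from the free-surface line, vertical depth h = y·sinθ with sinθ = 0.839620.
The centroid lies 4.4/2 = 2.2 m below the top edge, so y_c = 2.5 + 2.2 = 4.7 m and h_c = 4.7 × 0.839620 = 3.94621 m.
A = 0.92 × 4.4 = 4.048 m².
Resultant F = γ·h_c·A = 10.05525 × 3.94621 × 4.048 = 160.625 kN.
I_c = b·h³/12 = 0.92 × 4.4³/12 = 6.53077 m⁴.
Centre of pressure: y_p = y_c + I_c/(y_c·A) = 4.7 + 6.53077/(4.7 × 4.048) = 4.7 + 0.343262 = 5.04326 m along the plane.
Vertically, h_p = y_p·sinθ = 5.04326 × 0.839620 = 4.23442 m.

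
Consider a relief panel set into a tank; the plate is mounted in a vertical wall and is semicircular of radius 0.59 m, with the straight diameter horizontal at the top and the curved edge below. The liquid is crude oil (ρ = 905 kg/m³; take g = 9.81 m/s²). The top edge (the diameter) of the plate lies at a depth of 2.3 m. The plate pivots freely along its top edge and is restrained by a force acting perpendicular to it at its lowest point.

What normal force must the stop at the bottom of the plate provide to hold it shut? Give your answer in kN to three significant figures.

P ≈ 5.45 kN

γ = ρg = 905 × 9.81 / 1000 = 8.87805 kN/m³.
The centroid of a semicircle lies 4r/(3π) = 0.250404 m from the diameter, here below the top edge, so the centroid depth is h_c = 2.3 + 0.250404 = 2.5504 m.
A = πr²/2 = π × 0.59²/2 = 0.546794 m².
Resultant F = γ·h_c·A = 8.87805 × 2.5504 × 0.546794 = 12.3808 kN.
I_c = (π/8 − 8/(9π))·r⁴ = 0.109757 × 0.59⁴ = 0.0132997 m⁴.
Centre of pressure: y_p = y_c + I_c/(y_c·A) = 2.5504 + 0.0132997/(2.5504 × 0.546794) = 2.5504 + 0.00953696 = 2.55994 m along the plane.
The resultant acts 0.250404 + 0.00953696 = 0.259941 m (along the plate) below the hinge at the top edge, so the moment about the hinge is M = F × 0.259941 = 12.3808 × 0.259941 = 3.21828 kN·m.
A normal force at the bottom, 0.59 m from the hinge, must supply this moment: P = 3.21828/0.59 = 5.45471 kN.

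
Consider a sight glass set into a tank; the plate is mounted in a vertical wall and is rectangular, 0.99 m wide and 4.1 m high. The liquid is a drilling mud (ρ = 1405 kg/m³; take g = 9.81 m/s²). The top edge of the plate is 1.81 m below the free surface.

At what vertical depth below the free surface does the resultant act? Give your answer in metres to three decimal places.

γ = ρg = 1405 × 9.81 / 1000 = 13.78305 kN/m³.
The centroid lies 4.1/2 = 2.05 m below the top edge, so the centroid depth is h_c = 1.81 + 2.05 = 3.86 m.
A = 0.99 × 4.1 = 4.059 m².
Resultant F = γ·h_c·A = 13.78305 × 3.86 × 4.059 = 215.949 kN.
I_c = b·h³/12 = 0.99 × 4.1³/12 = 5.68598 m⁴.
Centre of pressure: y_p = y_c + I_c/(y_c·A) = 3.86 + 5.68598/(3.86 × 4.059) = 3.86 + 0.36291 = 4.22291 m along the plane.

h_p = 4.223 m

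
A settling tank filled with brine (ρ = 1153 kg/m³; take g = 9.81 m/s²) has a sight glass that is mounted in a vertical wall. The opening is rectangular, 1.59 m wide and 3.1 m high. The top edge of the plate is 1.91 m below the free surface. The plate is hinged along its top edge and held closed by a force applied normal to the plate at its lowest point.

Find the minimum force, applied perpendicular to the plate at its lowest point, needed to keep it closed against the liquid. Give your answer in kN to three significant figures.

P ≈ 111 kN

γ = ρg = 1153 × 9.81 / 1000 = 11.31093 kN/m³.
The centroid lies 3.1/2 = 1.55 m below the top edge, so the centroid depth is h_c = 1.91 + 1.55 = 3.46 m.
A = 1.59 × 3.1 = 4.929 m².
Resultant F = γ·h_c·A = 11.31093 × 3.46 × 4.929 = 192.9 kN.
I_c = b·h³/12 = 1.59 × 3.1³/12 = 3.94731 m⁴.
Centre of pressure: y_p = y_c + I_c/(y_c·A) = 3.46 + 3.94731/(3.46 × 4.929) = 3.46 + 0.231455 = 3.69145 m along the plane.
The resultant acts 1.55 + 0.231455 = 1.78146 m (along the plate) below the hinge at the top edge, so the moment about the hinge is M = F × 1.78146 = 192.9 × 1.78146 = 343.644 kN·m.
A normal force at the bottom, 3.1 m from the hinge, must supply this moment: P = 343.644/3.1 = 110.853 kN.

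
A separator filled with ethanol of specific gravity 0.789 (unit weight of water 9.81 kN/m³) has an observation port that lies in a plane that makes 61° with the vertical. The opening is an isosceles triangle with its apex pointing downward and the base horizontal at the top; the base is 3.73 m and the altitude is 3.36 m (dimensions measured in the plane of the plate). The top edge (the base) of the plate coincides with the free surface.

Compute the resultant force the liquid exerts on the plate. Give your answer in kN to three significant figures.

γ = 0.789 × 9.81 = 7.74009 kN/m³.
The plate makes 61° with the vertical, i.e. θ = 90° − 61° = 29° to the horizontal. Measuring y along the incline from the free-surface line, vertical depth h = y·sinθ with sinθ = 0.484810.
With the apex down, the centroid sits h/3 = 3.36/3 = 1.12 m below the base (the top edge), so y_c = 1.12 m and h_c = 1.12 × 0.484810 = 0.542987 m.
A = ½ × 3.73 × 3.36 = 6.2664 m².
Resultant F = γ·h_c·A = 7.74009 × 0.542987 × 6.2664 = 26.3362 kN.

F ≈ 26.3 kN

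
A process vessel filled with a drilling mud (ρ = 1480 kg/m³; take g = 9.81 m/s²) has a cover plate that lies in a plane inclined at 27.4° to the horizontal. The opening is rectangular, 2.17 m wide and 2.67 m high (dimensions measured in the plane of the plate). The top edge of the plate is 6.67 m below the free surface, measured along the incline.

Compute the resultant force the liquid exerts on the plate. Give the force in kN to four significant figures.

γ = ρg = 1480 × 9.81 / 1000 = 14.5188 kN/m³.
Let θ = 27.4° be the plate's angle to the horizontal; measure y along the incline from where the plane meets the free surface. Vertical depth h = y·sinθ with sinθ = 0.460200.
The centroid lies 2.67/2 = 1.335 m below the top edge, so y_c = 6.67 + 1.335 = 8.005 m and h_c = 8.005 × 0.460200 = 3.6839 m.
A = 2.17 × 2.67 = 5.7939 m².
Resultant F = γ·h_c·A = 14.5188 × 3.6839 × 5.7939 = 309.891 kN.

F ≈ 309.9 kN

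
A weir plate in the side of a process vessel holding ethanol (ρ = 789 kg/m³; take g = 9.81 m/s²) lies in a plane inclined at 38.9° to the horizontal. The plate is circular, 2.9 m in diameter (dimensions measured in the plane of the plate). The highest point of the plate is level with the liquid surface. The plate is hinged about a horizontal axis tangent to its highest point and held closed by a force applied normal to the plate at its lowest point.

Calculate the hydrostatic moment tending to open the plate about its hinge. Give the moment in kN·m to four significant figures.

γ = ρg = 789 × 9.81 / 1000 = 7.74009 kN/m³.
Let θ = 38.9° be the plate's angle to the horizontal; measure y along the incline from where the plane meets the free surface. Vertical depth h = y·sinθ with sinθ = 0.627963.
The centroid is at the centre, 1.45 m below the top of the plate, so y_c = 1.45 m and h_c = 1.45 × 0.627963 = 0.910546 m.
A = π(1.45)² = 6.6052 m².
Resultant F = γ·h_c·A = 7.74009 × 0.910546 × 6.6052 = 46.5515 kN.
I_c = πr⁴/4 = π × 1.45⁴/4 = 3.47186 m⁴.
Centre of pressure: y_p = y_c + I_c/(y_c·A) = 1.45 + 3.47186/(1.45 × 6.6052) = 1.45 + 0.3625 = 1.8125 m along the plane.
The resultant acts 1.45 + 0.3625 = 1.8125 m (along the plate) below the hinge at the top edge, so the moment about the hinge is M = F × 1.8125 = 46.5515 × 1.8125 = 84.3746 kN·m.

M ≈ 84.37 kN·m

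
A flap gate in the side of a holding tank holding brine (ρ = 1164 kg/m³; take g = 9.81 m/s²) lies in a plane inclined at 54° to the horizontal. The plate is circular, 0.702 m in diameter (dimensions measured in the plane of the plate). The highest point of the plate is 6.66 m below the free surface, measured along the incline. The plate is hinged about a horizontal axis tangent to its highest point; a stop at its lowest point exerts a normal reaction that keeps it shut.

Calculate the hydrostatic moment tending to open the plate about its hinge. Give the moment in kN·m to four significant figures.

γ = ρg = 1164 × 9.81 / 1000 = 11.41884 kN/m³.
Let θ = 54° be the plate's angle to the horizontal; measure y along the incline from where the plane meets the free surface. Vertical depth h = y·sinθ with sinθ = 0.809017.
The centroid is at the centre, 0.351 m below the top of the plate, so y_c = 6.66 + 0.351 = 7.011 m and h_c = 7.011 × 0.809017 = 5.67202 m.
A = π(0.351)² = 0.387047 m².
Resultant F = γ·h_c·A = 11.41884 × 5.67202 × 0.387047 = 25.0682 kN.
I_c = πr⁴/4 = π × 0.351⁴/4 = 0.0119212 m⁴.
Centre of pressure: y_p = y_c + I_c/(y_c·A) = 7.011 + 0.0119212/(7.011 × 0.387047) = 7.011 + 0.00439315 = 7.01539 m along the plane.
The resultant acts 0.351 + 0.00439315 = 0.355393 m (along the plate) below the hinge at the top edge, so the moment about the hinge is M = F × 0.355393 = 25.0682 × 0.355393 = 8.90906 kN·m.

M ≈ 8.909 kN·m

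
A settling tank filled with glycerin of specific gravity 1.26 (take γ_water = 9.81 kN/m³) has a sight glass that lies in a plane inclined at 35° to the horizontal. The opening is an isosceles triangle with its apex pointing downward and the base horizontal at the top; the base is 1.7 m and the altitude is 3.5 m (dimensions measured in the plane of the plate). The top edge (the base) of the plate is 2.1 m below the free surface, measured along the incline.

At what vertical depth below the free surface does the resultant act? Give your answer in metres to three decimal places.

γ = 1.26 × 9.81 = 12.3606 kN/m³.
Let θ = 35° be the plate's angle to the horizontal; measure y along the incline from where the plane meets the free surface. Vertical depth h = y·sinθ with sinθ = 0.573576.
With the apex down, the centroid sits h/3 = 3.5/3 = 1.16667 m below the base (the top edge), so y_c = 2.1 + 1.16667 = 3.26667 m and h_c = 3.26667 × 0.573576 = 1.87368 m.
A = ½ × 1.7 × 3.5 = 2.975 m².
Resultant F = γ·h_c·A = 12.3606 × 1.87368 × 2.975 = 68.9004 kN.
I_c = b·h³/36 = 1.7 × 3.5³/36 = 2.02465 m⁴.
Centre of pressure: y_p = y_c + I_c/(y_c·A) = 3.26667 + 2.02465/(3.26667 × 2.975) = 3.26667 + 0.208333 = 3.475 m along the plane.
Vertically, h_p = y_p·sinθ = 3.475 × 0.573576 = 1.99318 m.

h_p = 1.993 m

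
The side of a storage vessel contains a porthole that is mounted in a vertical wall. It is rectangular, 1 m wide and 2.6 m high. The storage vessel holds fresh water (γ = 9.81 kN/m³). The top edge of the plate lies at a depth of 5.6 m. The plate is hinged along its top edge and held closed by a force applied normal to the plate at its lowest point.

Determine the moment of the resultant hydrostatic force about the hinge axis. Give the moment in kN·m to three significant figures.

γ = 9.81 kN/m³.
The centroid lies 2.6/2 = 1.3 m below the top edge, so the centroid depth is h_c = 5.6 + 1.3 = 6.9 m.
A = 1 × 2.6 = 2.6 m².
Resultant F = γ·h_c·A = 9.81 × 6.9 × 2.6 = 175.991 kN.
I_c = b·h³/12 = 1 × 2.6³/12 = 1.46467 m⁴.
Centre of pressure: y_p = y_c + I_c/(y_c·A) = 6.9 + 1.46467/(6.9 × 2.6) = 6.9 + 0.0816427 = 6.98164 m along the plane.
The resultant acts 1.3 + 0.0816427 = 1.38164 m (along the plate) below the hinge at the top edge, so the moment about the hinge is M = F × 1.38164 = 175.991 × 1.38164 = 243.156 kN·m.

M ≈ 243 kN·m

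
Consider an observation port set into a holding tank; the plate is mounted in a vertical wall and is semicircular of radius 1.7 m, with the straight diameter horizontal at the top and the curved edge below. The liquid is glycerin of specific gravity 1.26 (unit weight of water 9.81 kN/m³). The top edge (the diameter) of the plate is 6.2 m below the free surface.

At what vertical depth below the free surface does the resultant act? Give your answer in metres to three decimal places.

h_p = 6.951 m

γ = 1.26 × 9.81 = 12.3606 kN/m³.
The centroid of a semicircle lies 4r/(3π) = 0.721502 m from the diameter, here below the top edge, so the centroid depth is h_c = 6.2 + 0.721502 = 6.9215 m.
A = πr²/2 = π × 1.7²/2 = 4.5396 m².
Resultant F = γ·h_c·A = 12.3606 × 6.9215 × 4.5396 = 388.38 kN.
I_c = (π/8 − 8/(9π))·r⁴ = 0.109757 × 1.7⁴ = 0.916701 m⁴.
Centre of pressure: y_p = y_c + I_c/(y_c·A) = 6.9215 + 0.916701/(6.9215 × 4.5396) = 6.9215 + 0.0291749 = 6.95067 m along the plane.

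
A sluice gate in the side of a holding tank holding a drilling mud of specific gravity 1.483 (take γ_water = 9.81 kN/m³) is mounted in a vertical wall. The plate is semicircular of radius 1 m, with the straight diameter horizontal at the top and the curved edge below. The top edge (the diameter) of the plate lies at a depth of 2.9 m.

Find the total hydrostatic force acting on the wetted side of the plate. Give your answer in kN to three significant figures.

γ = 1.483 × 9.81 = 14.54823 kN/m³.
The centroid of a semicircle lies 4r/(3π) = 0.424413 m from the diameter, here below the top edge, so the centroid depth is h_c = 2.9 + 0.424413 = 3.32441 m.
A = πr²/2 = π × 1²/2 = 1.5708 m².
Resultant F = γ·h_c·A = 14.54823 × 3.32441 × 1.5708 = 75.9706 kN.

F ≈ 76.0 kN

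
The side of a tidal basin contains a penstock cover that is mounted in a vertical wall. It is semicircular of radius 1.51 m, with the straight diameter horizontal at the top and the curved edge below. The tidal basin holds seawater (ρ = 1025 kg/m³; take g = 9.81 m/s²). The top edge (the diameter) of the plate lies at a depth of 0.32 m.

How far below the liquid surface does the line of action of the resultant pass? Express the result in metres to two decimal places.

γ = ρg = 1025 × 9.81 / 1000 = 10.05525 kN/m³.
The centroid of a semicircle lies 4r/(3π) = 0.640864 m from the diameter, here below the top edge, so the centroid depth is h_c = 0.32 + 0.640864 = 0.960864 m.
A = πr²/2 = π × 1.51²/2 = 3.58157 m².
Resultant F = γ·h_c·A = 10.05525 × 0.960864 × 3.58157 = 34.6042 kN.
I_c = (π/8 − 8/(9π))·r⁴ = 0.109757 × 1.51⁴ = 0.570611 m⁴.
Centre of pressure: y_p = y_c + I_c/(y_c·A) = 0.960864 + 0.570611/(0.960864 × 3.58157) = 0.960864 + 0.165808 = 1.12667 m along the plane.

h_p = 1.13 m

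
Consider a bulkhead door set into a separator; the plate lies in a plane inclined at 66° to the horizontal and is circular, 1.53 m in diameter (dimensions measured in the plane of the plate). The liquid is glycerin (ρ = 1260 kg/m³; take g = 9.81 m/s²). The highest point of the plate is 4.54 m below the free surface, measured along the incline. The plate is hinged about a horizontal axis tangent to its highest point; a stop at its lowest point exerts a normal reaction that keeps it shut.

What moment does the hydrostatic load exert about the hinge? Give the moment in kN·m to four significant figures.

γ = ρg = 1260 × 9.81 / 1000 = 12.3606 kN/m³.
Let θ = 66° be the plate's angle to the horizontal; measure y along the incline from where the plane meets the free surface. Vertical depth h = y·sinθ with sinθ = 0.913545.
The centroid is at the centre, 0.765 m below the top of the plate, so y_c = 4.54 + 0.765 = 5.305 m and h_c = 5.305 × 0.913545 = 4.84636 m.
A = π(0.765)² = 1.83854 m².
Resultant F = γ·h_c·A = 12.3606 × 4.84636 × 1.83854 = 110.136 kN.
I_c = πr⁴/4 = π × 0.765⁴/4 = 0.26899 m⁴.
Centre of pressure: y_p = y_c + I_c/(y_c·A) = 5.305 + 0.26899/(5.305 × 1.83854) = 5.305 + 0.0275789 = 5.33258 m along the plane.
The resultant acts 0.765 + 0.0275789 = 0.792579 m (along the plate) below the hinge at the top edge, so the moment about the hinge is M = F × 0.792579 = 110.136 × 0.792579 = 87.2915 kN·m.

M ≈ 87.29 kN·m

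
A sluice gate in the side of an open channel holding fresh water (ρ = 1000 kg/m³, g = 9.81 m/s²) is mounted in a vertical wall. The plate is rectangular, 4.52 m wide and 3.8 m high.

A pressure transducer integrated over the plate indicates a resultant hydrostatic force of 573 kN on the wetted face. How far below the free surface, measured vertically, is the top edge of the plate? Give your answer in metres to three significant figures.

d_top ≈ 1.50 m

γ = ρg = 1000 × 9.81 = 9810 N/m³ = 9.81 kN/m³.
A = 4.52 × 3.8 = 17.176 m².
From F = γ·h_c·A, the centroid depth is h_c = 573/(9.81 × 17.176) = 3.40066 m.
The centroid lies 3.8/2 = 1.9 m below the top edge, so the top edge sits at h_top = 3.40066 − 1.9 = 1.50066 m below the surface.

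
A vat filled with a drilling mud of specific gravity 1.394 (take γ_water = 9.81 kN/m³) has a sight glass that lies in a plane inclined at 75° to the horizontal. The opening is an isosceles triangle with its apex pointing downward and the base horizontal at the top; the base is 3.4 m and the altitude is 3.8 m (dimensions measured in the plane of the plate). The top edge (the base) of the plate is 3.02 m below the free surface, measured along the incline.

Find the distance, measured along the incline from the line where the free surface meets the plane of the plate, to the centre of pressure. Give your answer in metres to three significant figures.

γ = 1.394 × 9.81 = 13.67514 kN/m³.
Let θ = 75° be the plate's angle to the horizontal; measure y along the incline from where the plane meets the free surface. Vertical depth h = y·sinθ with sinθ = 0.965926.
With the apex down, the centroid sits h/3 = 3.8/3 = 1.26667 m below the base (the top edge), so y_c = 3.02 + 1.26667 = 4.28667 m and h_c = 4.28667 × 0.965926 = 4.14061 m.
A = ½ × 3.4 × 3.8 = 6.46 m².
Resultant F = γ·h_c·A = 13.67514 × 4.14061 × 6.46 = 365.787 kN.
I_c = b·h³/36 = 3.4 × 3.8³/36 = 5.18236 m⁴.
Centre of pressure: y_p = y_c + I_c/(y_c·A) = 4.28667 + 5.18236/(4.28667 × 6.46) = 4.28667 + 0.187144 = 4.47381 m along the plane.

y_p = 4.47 m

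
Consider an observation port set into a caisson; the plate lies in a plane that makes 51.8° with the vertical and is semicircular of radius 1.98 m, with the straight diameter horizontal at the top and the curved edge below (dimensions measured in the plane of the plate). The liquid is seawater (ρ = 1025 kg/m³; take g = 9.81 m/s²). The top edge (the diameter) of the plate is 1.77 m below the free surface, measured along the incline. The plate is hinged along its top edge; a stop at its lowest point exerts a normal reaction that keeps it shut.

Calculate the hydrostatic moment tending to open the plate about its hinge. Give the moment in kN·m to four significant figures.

M ≈ 94.49 kN·m

γ = ρg = 1025 × 9.81 / 1000 = 10.05525 kN/m³.
The plate makes 51.8° with the vertical, i.e. θ = 90° − 51.8° = 38.2° to the horizontal. Measuring y along the incline from the free-surface line, vertical depth h = y·sinθ with sinθ = 0.618408.
The centroid of a semicircle lies 4r/(3π) = 0.840338 m from the diameter, here below the top edge, so y_c = 1.77 + 0.840338 = 2.61034 m and h_c = 2.61034 × 0.618408 = 1.61426 m.
A = πr²/2 = π × 1.98²/2 = 6.15815 m².
Resultant F = γ·h_c·A = 10.05525 × 1.61426 × 6.15815 = 99.9578 kN.
I_c = (π/8 − 8/(9π))·r⁴ = 0.109757 × 1.98⁴ = 1.68691 m⁴.
Centre of pressure: y_p = y_c + I_c/(y_c·A) = 2.61034 + 1.68691/(2.61034 × 6.15815) = 2.61034 + 0.104941 = 2.71528 m along the plane.
The resultant acts 0.840338 + 0.104941 = 0.945279 m (along the plate) below the hinge at the top edge, so the moment about the hinge is M = F × 0.945279 = 99.9578 × 0.945279 = 94.488 kN·m.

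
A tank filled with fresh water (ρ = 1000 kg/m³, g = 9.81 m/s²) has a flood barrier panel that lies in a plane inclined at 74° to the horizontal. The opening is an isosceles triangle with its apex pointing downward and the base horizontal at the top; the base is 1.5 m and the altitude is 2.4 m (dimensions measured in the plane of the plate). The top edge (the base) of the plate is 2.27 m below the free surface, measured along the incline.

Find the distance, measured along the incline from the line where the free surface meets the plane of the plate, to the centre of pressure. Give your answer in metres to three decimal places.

y_p = 3.174 m

γ = ρg = 1000 × 9.81 = 9810 N/m³ = 9.81 kN/m³.
Let θ = 74° be the plate's angle to the horizontal; measure y along the incline from where the plane meets the free surface. Vertical depth h = y·sinθ with sinθ = 0.961262.
With the apex down, the centroid sits h/3 = 2.4/3 = 0.8 m below the base (the top edge), so y_c = 2.27 + 0.8 = 3.07 m and h_c = 3.07 × 0.961262 = 2.95107 m.
A = ½ × 1.5 × 2.4 = 1.8 m².
Resultant F = γ·h_c·A = 9.81 × 2.95107 × 1.8 = 52.11 kN.
I_c = b·h³/36 = 1.5 × 2.4³/36 = 0.576 m⁴.
Centre of pressure: y_p = y_c + I_c/(y_c·A) = 3.07 + 0.576/(3.07 × 1.8) = 3.07 + 0.104235 = 3.17423 m along the plane.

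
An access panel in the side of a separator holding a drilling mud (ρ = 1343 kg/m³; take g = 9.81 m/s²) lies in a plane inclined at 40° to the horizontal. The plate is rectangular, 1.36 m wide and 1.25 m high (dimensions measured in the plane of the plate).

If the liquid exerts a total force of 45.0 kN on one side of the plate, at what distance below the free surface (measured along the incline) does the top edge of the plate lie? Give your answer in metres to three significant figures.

γ = ρg = 1343 × 9.81 / 1000 = 13.17483 kN/m³.
A = 1.36 × 1.25 = 1.7 m².
From F = γ·h_c·A, the centroid depth is h_c = 45.0/(13.17483 × 1.7) = 2.00918 m.
Let θ = 40° be the plate's angle to the horizontal; measure y along the incline from where the plane meets the free surface. Vertical depth h = y·sinθ with sinθ = 0.642788.
Along the incline, y_c = h_c/sinθ = 2.00918/0.642788 = 3.12573 m.
The centroid lies 1.25/2 = 0.625 m below the top edge, so the top edge sits at y_top = 3.12573 − 0.625 = 2.50073 m along the incline.

y_top ≈ 2.50 m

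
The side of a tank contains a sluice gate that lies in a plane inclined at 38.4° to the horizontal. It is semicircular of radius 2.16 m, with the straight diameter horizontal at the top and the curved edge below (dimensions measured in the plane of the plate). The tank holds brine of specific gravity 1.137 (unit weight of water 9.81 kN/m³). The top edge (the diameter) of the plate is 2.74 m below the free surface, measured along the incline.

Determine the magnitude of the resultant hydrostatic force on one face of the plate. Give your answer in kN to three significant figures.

F ≈ 186 kN

γ = 1.137 × 9.81 = 11.15397 kN/m³.
Let θ = 38.4° be the plate's angle to the horizontal; measure y along the incline from where the plane meets the free surface. Vertical depth h = y·sinθ with sinθ = 0.621148.
The centroid of a semicircle lies 4r/(3π) = 0.916732 m from the diameter, here below the top edge, so y_c = 2.74 + 0.916732 = 3.65673 m and h_c = 3.65673 × 0.621148 = 2.27137 m.
A = πr²/2 = π × 2.16²/2 = 7.32871 m².
Resultant F = γ·h_c·A = 11.15397 × 2.27137 × 7.32871 = 185.671 kN.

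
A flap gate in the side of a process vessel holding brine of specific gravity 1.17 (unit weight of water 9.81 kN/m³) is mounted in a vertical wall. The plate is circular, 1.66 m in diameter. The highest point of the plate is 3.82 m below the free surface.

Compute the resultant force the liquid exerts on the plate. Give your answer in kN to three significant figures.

F ≈ 116 kN

γ = 1.17 × 9.81 = 11.4777 kN/m³.
The centroid is at the centre, 0.83 m below the top of the plate, so the centroid depth is h_c = 3.82 + 0.83 = 4.65 m.
A = π(0.83)² = 2.16424 m².
Resultant F = γ·h_c·A = 11.4777 × 4.65 × 2.16424 = 115.508 kN.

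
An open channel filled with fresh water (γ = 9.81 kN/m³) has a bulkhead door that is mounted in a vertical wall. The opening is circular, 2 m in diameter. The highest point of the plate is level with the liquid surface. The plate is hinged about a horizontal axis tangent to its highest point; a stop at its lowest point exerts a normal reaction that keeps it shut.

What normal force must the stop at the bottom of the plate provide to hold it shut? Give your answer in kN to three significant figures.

γ = 9.81 kN/m³.
The centroid is at the centre, 1 m below the top of the plate, so the centroid depth is h_c = 1 m.
A = π(1)² = 3.14159 m².
Resultant F = γ·h_c·A = 9.81 × 1 × 3.14159 = 30.819 kN.
I_c = πr⁴/4 = π × 1⁴/4 = 0.785398 m⁴.
Centre of pressure: y_p = y_c + I_c/(y_c·A) = 1 + 0.785398/(1 × 3.14159) = 1 + 0.25 = 1.25 m along the plane.
The resultant acts 1 + 0.25 = 1.25 m (along the plate) below the hinge at the top edge, so the moment about the hinge is M = F × 1.25 = 30.819 × 1.25 = 38.5237 kN·m.
A normal force at the bottom, 2 m from the hinge, must supply this moment: P = 38.5237/2 = 19.2618 kN.

P ≈ 19.3 kN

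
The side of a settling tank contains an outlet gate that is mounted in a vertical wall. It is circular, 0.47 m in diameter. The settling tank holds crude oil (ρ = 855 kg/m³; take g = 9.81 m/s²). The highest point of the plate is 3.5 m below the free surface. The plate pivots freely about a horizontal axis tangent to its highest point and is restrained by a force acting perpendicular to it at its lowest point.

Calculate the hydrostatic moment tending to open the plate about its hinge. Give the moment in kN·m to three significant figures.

M ≈ 1.30 kN·m

γ = ρg = 855 × 9.81 / 1000 = 8.38755 kN/m³.
The centroid is at the centre, 0.235 m below the top of the plate, so the centroid depth is h_c = 3.5 + 0.235 = 3.735 m.
A = π(0.235)² = 0.173494 m².
Resultant F = γ·h_c·A = 8.38755 × 3.735 × 0.173494 = 5.43513 kN.
I_c = πr⁴/4 = π × 0.235⁴/4 = 0.00239531 m⁴.
Centre of pressure: y_p = y_c + I_c/(y_c·A) = 3.735 + 0.00239531/(3.735 × 0.173494) = 3.735 + 0.00369647 = 3.7387 m along the plane.
The resultant acts 0.235 + 0.00369647 = 0.238696 m (along the plate) below the hinge at the top edge, so the moment about the hinge is M = F × 0.238696 = 5.43513 × 0.238696 = 1.29734 kN·m.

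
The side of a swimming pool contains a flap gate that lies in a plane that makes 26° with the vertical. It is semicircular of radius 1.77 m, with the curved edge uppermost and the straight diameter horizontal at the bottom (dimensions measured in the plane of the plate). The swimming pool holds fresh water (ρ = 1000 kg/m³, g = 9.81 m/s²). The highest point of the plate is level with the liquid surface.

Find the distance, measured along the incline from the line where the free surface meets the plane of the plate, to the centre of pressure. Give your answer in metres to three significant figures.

γ = ρg = 1000 × 9.81 = 9810 N/m³ = 9.81 kN/m³.
The plate makes 26° with the vertical, i.e. θ = 90° − 26° = 64° to the horizontal. Measuring y along the incline from the free-surface line, vertical depth h = y·sinθ with sinθ = 0.898794.
The centroid lies 4r/(3π) = 0.751211 m above the diameter, so r − 4r/(3π) = 1.77 − 0.751211 = 1.01879 m below the topmost point, so y_c = 1.01879 m and h_c = 1.01879 × 0.898794 = 0.915682 m.
A = πr²/2 = π × 1.77²/2 = 4.92115 m².
Resultant F = γ·h_c·A = 9.81 × 0.915682 × 4.92115 = 44.2059 kN.
I_c = (π/8 − 8/(9π))·r⁴ = 0.109757 × 1.77⁴ = 1.07727 m⁴.
Centre of pressure: y_p = y_c + I_c/(y_c·A) = 1.01879 + 1.07727/(1.01879 × 4.92115) = 1.01879 + 0.214869 = 1.23366 m along the plane.

y_p = 1.23 m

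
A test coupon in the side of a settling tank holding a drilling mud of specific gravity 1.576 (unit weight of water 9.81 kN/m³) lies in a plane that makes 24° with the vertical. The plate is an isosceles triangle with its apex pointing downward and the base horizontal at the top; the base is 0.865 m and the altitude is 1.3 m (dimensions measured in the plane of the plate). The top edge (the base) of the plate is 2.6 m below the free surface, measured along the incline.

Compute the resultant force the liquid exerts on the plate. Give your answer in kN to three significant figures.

γ = 1.576 × 9.81 = 15.46056 kN/m³.
The plate makes 24° with the vertical, i.e. θ = 90° − 24° = 66° to the horizontal. Measuring y along the incline from the free-surface line, vertical depth h = y·sinθ with sinθ = 0.913545.
With the apex down, the centroid sits h/3 = 1.3/3 = 0.433333 m below the base (the top edge), so y_c = 2.6 + 0.433333 = 3.03333 m and h_c = 3.03333 × 0.913545 = 2.77108 m.
A = ½ × 0.865 × 1.3 = 0.56225 m².
Resultant F = γ·h_c·A = 15.46056 × 2.77108 × 0.56225 = 24.0882 kN.

F ≈ 24.1 kN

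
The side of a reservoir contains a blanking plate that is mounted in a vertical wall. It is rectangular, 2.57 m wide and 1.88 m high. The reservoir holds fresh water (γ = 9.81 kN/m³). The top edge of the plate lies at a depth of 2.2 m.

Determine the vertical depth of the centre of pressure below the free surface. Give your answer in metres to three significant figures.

γ = 9.81 kN/m³.
The centroid lies 1.88/2 = 0.94 m below the top edge, so the centroid depth is h_c = 2.2 + 0.94 = 3.14 m.
A = 2.57 × 1.88 = 4.8316 m².
Resultant F = γ·h_c·A = 9.81 × 3.14 × 4.8316 = 148.83 kN.
I_c = b·h³/12 = 2.57 × 1.88³/12 = 1.42307 m⁴.
Centre of pressure: y_p = y_c + I_c/(y_c·A) = 3.14 + 1.42307/(3.14 × 4.8316) = 3.14 + 0.0938006 = 3.2338 m along the plane.

h_p = 3.23 m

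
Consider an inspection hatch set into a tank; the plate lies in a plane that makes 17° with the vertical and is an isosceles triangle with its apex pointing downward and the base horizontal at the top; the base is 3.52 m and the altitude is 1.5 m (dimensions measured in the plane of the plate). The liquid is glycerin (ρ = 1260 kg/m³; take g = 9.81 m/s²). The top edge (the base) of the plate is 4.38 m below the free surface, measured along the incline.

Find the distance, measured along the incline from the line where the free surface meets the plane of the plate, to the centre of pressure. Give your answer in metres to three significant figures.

y_p = 4.91 m

γ = ρg = 1260 × 9.81 / 1000 = 12.3606 kN/m³.
The plate makes 17° with the vertical, i.e. θ = 90° − 17° = 73° to the horizontal. Measuring y along the incline from the free-surface line, vertical depth h = y·sinθ with sinθ = 0.956305.
With the apex down, the centroid sits h/3 = 1.5/3 = 0.5 m below the base (the top edge), so y_c = 4.38 + 0.5 = 4.88 m and h_c = 4.88 × 0.956305 = 4.66677 m.
A = ½ × 3.52 × 1.5 = 2.64 m².
Resultant F = γ·h_c·A = 12.3606 × 4.66677 × 2.64 = 152.286 kN.
I_c = b·h³/36 = 3.52 × 1.5³/36 = 0.33 m⁴.
Centre of pressure: y_p = y_c + I_c/(y_c·A) = 4.88 + 0.33/(4.88 × 2.64) = 4.88 + 0.0256148 = 4.90561 m along the plane.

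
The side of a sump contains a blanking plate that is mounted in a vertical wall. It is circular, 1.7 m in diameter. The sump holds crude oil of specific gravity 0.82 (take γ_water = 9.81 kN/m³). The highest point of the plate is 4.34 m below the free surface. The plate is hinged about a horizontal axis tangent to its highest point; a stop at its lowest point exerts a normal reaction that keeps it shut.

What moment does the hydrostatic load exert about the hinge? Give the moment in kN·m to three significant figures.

M ≈ 83.8 kN·m

γ = 0.82 × 9.81 = 8.0442 kN/m³.
The centroid is at the centre, 0.85 m below the top of the plate, so the centroid depth is h_c = 4.34 + 0.85 = 5.19 m.
A = π(0.85)² = 2.2698 m².
Resultant F = γ·h_c·A = 8.0442 × 5.19 × 2.2698 = 94.7628 kN.
I_c = πr⁴/4 = π × 0.85⁴/4 = 0.409983 m⁴.
Centre of pressure: y_p = y_c + I_c/(y_c·A) = 5.19 + 0.409983/(5.19 × 2.2698) = 5.19 + 0.0348025 = 5.2248 m along the plane.
The resultant acts 0.85 + 0.0348025 = 0.884802 m (along the plate) below the hinge at the top edge, so the moment about the hinge is M = F × 0.884802 = 94.7628 × 0.884802 = 83.8463 kN·m.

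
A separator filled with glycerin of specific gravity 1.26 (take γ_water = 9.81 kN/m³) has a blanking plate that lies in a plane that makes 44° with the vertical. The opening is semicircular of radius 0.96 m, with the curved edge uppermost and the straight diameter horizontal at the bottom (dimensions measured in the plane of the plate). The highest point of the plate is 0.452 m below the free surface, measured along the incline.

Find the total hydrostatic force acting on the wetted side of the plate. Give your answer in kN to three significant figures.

γ = 1.26 × 9.81 = 12.3606 kN/m³.
The plate makes 44° with the vertical, i.e. θ = 90° − 44° = 46° to the horizontal. Measuring y along the incline from the free-surface line, vertical depth h = y·sinθ with sinθ = 0.719340.
The centroid lies 4r/(3π) = 0.407437 m above the diameter, so r − 4r/(3π) = 0.96 − 0.407437 = 0.552563 m below the topmost point, so y_c = 0.452 + 0.552563 = 1.00456 m and h_c = 1.00456 × 0.719340 = 0.72262 m.
A = πr²/2 = π × 0.96²/2 = 1.44765 m².
Resultant F = γ·h_c·A = 12.3606 × 0.72262 × 1.44765 = 12.9304 kN.

F ≈ 12.9 kN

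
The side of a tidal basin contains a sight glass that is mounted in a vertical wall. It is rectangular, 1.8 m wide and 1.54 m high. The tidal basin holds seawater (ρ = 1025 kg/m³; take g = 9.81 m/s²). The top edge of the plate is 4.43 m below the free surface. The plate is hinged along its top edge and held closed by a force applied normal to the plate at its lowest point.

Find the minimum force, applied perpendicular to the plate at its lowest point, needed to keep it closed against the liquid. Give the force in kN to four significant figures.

P ≈ 76.05 kN

γ = ρg = 1025 × 9.81 / 1000 = 10.05525 kN/m³.
The centroid lies 1.54/2 = 0.77 m below the top edge, so the centroid depth is h_c = 4.43 + 0.77 = 5.2 m.
A = 1.8 × 1.54 = 2.772 m².
Resultant F = γ·h_c·A = 10.05525 × 5.2 × 2.772 = 144.94 kN.
I_c = b·h³/12 = 1.8 × 1.54³/12 = 0.54784 m⁴.
Centre of pressure: y_p = y_c + I_c/(y_c·A) = 5.2 + 0.54784/(5.2 × 2.772) = 5.2 + 0.0380064 = 5.23801 m along the plane.
The resultant acts 0.77 + 0.0380064 = 0.808006 m (along the plate) below the hinge at the top edge, so the moment about the hinge is M = F × 0.808006 = 144.94 × 0.808006 = 117.112 kN·m.
A normal force at the bottom, 1.54 m from the hinge, must supply this moment: P = 117.112/1.54 = 76.0468 kN.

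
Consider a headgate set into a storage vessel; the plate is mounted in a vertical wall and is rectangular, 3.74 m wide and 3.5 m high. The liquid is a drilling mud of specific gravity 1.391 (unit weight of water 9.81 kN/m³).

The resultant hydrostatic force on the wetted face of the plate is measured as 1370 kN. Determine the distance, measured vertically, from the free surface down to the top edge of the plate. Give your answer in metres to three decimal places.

d_top ≈ 5.920 m

γ = 1.391 × 9.81 = 13.64571 kN/m³.
A = 3.74 × 3.5 = 13.09 m².
From F = γ·h_c·A, the centroid depth is h_c = 1370/(13.64571 × 13.09) = 7.66981 m.
The centroid lies 3.5/2 = 1.75 m below the top edge, so the top edge sits at h_top = 7.66981 − 1.75 = 5.91981 m below the surface.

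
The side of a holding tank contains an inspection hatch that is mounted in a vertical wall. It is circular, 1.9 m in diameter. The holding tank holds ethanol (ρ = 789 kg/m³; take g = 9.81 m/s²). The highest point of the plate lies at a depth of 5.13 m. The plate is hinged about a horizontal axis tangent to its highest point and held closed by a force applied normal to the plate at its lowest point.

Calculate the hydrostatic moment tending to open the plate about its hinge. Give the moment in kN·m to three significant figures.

M ≈ 132 kN·m

γ = ρg = 789 × 9.81 / 1000 = 7.74009 kN/m³.
The centroid is at the centre, 0.95 m below the top of the plate, so the centroid depth is h_c = 5.13 + 0.95 = 6.08 m.
A = π(0.95)² = 2.83529 m².
Resultant F = γ·h_c·A = 7.74009 × 6.08 × 2.83529 = 133.428 kN.
I_c = πr⁴/4 = π × 0.95⁴/4 = 0.639712 m⁴.
Centre of pressure: y_p = y_c + I_c/(y_c·A) = 6.08 + 0.639712/(6.08 × 2.83529) = 6.08 + 0.0371094 = 6.11711 m along the plane.
The resultant acts 0.95 + 0.0371094 = 0.987109 m (along the plate) below the hinge at the top edge, so the moment about the hinge is M = F × 0.987109 = 133.428 × 0.987109 = 131.708 kN·m.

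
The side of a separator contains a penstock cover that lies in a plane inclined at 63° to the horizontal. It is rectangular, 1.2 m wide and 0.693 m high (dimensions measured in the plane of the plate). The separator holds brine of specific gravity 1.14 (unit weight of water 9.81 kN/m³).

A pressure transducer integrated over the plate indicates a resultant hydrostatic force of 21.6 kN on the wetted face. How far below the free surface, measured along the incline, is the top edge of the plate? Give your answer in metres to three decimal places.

γ = 1.14 × 9.81 = 11.1834 kN/m³.
A = 1.2 × 0.693 = 0.8316 m².
From F = γ·h_c·A, the centroid depth is h_c = 21.6/(11.1834 × 0.8316) = 2.32255 m.
Let θ = 63° be the plate's angle to the horizontal; measure y along the incline from where the plane meets the free surface. Vertical depth h = y·sinθ with sinθ = 0.891007.
Along the incline, y_c = h_c/sinθ = 2.32255/0.891007 = 2.60666 m.
The centroid lies 0.693/2 = 0.3465 m below the top edge, so the top edge sits at y_top = 2.60666 − 0.3465 = 2.26016 m along the incline.

y_top ≈ 2.260 m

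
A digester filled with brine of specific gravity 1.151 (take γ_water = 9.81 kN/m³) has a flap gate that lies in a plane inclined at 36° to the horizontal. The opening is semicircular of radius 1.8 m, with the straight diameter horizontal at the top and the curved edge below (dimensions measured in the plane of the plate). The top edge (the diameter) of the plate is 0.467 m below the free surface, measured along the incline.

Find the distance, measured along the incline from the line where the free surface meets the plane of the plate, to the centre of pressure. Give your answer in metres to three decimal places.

γ = 1.151 × 9.81 = 11.29131 kN/m³.
Let θ = 36° be the plate's angle to the horizontal; measure y along the incline from where the plane meets the free surface. Vertical depth h = y·sinθ with sinθ = 0.587785.
The centroid of a semicircle lies 4r/(3π) = 0.763944 m from the diameter, here below the top edge, so y_c = 0.467 + 0.763944 = 1.23094 m and h_c = 1.23094 × 0.587785 = 0.723528 m.
A = πr²/2 = π × 1.8²/2 = 5.08938 m².
Resultant F = γ·h_c·A = 11.29131 × 0.723528 × 5.08938 = 41.5781 kN.
I_c = (π/8 − 8/(9π))·r⁴ = 0.109757 × 1.8⁴ = 1.15219 m⁴.
Centre of pressure: y_p = y_c + I_c/(y_c·A) = 1.23094 + 1.15219/(1.23094 × 5.08938) = 1.23094 + 0.183917 = 1.41486 m along the plane.

y_p = 1.415 m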